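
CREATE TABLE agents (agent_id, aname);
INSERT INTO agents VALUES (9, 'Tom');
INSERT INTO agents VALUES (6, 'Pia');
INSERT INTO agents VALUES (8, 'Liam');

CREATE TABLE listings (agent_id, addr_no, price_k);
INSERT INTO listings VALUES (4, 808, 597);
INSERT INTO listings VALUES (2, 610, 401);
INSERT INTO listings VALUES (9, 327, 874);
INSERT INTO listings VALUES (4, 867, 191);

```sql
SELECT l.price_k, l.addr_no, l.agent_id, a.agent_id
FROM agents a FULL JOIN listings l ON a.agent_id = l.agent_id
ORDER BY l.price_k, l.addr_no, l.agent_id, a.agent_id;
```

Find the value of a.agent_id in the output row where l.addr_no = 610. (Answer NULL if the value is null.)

NULL

FULL OUTER JOIN keeps every row from both sides; unmatched rows get NULL for the other side's columns.
Matching on a.agent_id = l.agent_id.
- a[0] agent_id=9 → 1 match(es) in l → 1 row(s).
- a[1] agent_id=6 → no match; kept with NULLs on the l side.
- a[2] agent_id=8 → no match; kept with NULLs on the l side.
- plus 3 unmatched l row(s), each kept with NULL a columns.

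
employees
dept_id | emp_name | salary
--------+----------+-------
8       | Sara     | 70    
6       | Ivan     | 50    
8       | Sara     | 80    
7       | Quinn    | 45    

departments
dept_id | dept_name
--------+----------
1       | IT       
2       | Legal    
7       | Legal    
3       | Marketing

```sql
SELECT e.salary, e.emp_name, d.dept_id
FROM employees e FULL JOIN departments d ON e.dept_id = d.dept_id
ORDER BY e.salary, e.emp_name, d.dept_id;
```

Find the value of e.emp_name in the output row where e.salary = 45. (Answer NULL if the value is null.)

Quinn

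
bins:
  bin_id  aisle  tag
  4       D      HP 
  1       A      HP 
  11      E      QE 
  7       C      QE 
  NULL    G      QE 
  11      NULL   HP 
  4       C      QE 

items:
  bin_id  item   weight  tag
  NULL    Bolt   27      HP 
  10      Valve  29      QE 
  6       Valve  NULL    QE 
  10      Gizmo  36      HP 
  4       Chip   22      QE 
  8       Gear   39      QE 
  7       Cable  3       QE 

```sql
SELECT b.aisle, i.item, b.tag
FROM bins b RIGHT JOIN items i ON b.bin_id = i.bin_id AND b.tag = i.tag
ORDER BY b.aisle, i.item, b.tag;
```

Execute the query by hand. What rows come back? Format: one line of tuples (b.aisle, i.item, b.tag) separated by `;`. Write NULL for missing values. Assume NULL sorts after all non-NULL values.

(C, Cable, QE); (C, Chip, QE); (NULL, Bolt, NULL); (NULL, Gear, NULL); (NULL, Gizmo, NULL); (NULL, Valve, NULL); (NULL, Valve, NULL)

RIGHT JOIN keeps every row from `items`; unmatched rows get NULL for `bins`'s columns.
Matching on b.bin_id = i.bin_id AND b.tag = i.tag. A NULL in a compared column never satisfies the condition.
- b (bin_id=4, tag=HP) has no partner in i.
- b (bin_id=1, tag=HP) has no partner in i.
- b (bin_id=11, tag=QE) has no partner in i.
- b (bin_id=7, tag=QE) pairs with 1 row(s) of i.
- b (bin_id=NULL, tag=QE) has no partner in i.
- b (bin_id=11, tag=HP) has no partner in i.
- b (bin_id=4, tag=QE) pairs with 1 row(s) of i.
- 5 row(s) from i found no b partner → padded with NULL.
After projecting and ordering:
b.aisle | i.item | b.tag
C | Cable | QE
C | Chip | QE
NULL | Bolt | NULL
NULL | Gear | NULL
NULL | Gizmo | NULL
NULL | Valve | NULL
NULL | Valve | NULL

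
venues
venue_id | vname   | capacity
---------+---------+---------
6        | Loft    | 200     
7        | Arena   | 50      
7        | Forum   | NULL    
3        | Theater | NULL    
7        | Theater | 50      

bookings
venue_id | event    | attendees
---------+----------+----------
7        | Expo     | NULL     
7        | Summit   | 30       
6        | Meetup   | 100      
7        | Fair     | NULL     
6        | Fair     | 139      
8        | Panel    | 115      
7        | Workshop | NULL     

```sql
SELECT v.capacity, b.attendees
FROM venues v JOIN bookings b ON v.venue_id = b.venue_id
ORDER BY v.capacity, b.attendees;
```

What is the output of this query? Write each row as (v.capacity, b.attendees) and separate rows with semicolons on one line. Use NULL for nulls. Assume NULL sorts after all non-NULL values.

(50, 30); (50, 30); (50, NULL); (50, NULL); (50, NULL); (50, NULL); (50, NULL); (50, NULL); (200, 100); (200, 139); (NULL, 30); (NULL, NULL); (NULL, NULL); (NULL, NULL)

INNER JOIN keeps only pairs where the ON condition holds.
Matching on v.venue_id = b.venue_id.
Matched pairs: 14.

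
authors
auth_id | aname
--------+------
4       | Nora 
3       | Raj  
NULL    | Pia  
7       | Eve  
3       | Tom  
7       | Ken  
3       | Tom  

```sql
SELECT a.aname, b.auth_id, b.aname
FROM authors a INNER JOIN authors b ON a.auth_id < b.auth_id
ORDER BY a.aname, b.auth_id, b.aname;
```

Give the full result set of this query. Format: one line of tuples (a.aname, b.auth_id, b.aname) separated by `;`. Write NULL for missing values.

INNER JOIN keeps only pairs where the ON condition holds.
Matching on a.auth_id < b.auth_id. A NULL in a compared column never satisfies the condition.
- a (auth_id=4) pairs with 2 row(s) of b.
- a (auth_id=3) pairs with 3 row(s) of b.
- a (auth_id=NULL) has no partner → excluded.
- a (auth_id=7) has no partner → excluded.
- a (auth_id=3) pairs with 3 row(s) of b.
- a (auth_id=7) has no partner → excluded.
- a (auth_id=3) pairs with 3 row(s) of b.

(Nora, 7, Eve); (Nora, 7, Ken); (Raj, 4, Nora); (Raj, 7, Eve); (Raj, 7, Ken); (Tom, 4, Nora); (Tom, 4, Nora); (Tom, 7, Eve); (Tom, 7, Eve); (Tom, 7, Ken); (Tom, 7, Ken)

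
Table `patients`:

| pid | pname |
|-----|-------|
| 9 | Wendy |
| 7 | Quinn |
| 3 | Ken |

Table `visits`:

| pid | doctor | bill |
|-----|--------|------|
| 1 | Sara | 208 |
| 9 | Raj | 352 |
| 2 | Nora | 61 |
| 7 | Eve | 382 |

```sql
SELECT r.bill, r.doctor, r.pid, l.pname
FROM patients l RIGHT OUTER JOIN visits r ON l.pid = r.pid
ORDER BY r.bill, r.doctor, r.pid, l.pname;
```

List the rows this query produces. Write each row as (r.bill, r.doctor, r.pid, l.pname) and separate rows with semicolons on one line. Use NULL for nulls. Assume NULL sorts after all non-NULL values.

RIGHT JOIN keeps every row from `visits`; unmatched rows get NULL for `patients`'s columns.
Matching on l.pid = r.pid.
- pid=9: 1 matching r row(s), so 1 row(s) emitted.
- pid=7: 1 matching r row(s), so 1 row(s) emitted.
- pid=3: no matching r row.
- 2 r row(s) had no l match → kept, l columns NULL.
After projecting and ordering:
r.bill | r.doctor | r.pid | l.pname
61 | Nora | 2 | NULL
208 | Sara | 1 | NULL
352 | Raj | 9 | Wendy
382 | Eve | 7 | Quinn

(61, Nora, 2, NULL); (208, Sara, 1, NULL); (352, Raj, 9, Wendy); (382, Eve, 7, Quinn)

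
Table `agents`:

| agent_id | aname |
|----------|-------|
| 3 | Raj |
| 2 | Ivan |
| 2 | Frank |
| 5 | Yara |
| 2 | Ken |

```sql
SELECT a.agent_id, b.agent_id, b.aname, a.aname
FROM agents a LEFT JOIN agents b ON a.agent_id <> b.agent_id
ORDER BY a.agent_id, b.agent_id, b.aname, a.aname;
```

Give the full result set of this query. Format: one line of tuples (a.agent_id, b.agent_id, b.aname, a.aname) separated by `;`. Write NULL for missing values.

(2, 3, Raj, Frank); (2, 3, Raj, Ivan); (2, 3, Raj, Ken); (2, 5, Yara, Frank); (2, 5, Yara, Ivan); (2, 5, Yara, Ken); (3, 2, Frank, Raj); (3, 2, Ivan, Raj); (3, 2, Ken, Raj); (3, 5, Yara, Raj); (5, 2, Frank, Yara); (5, 2, Ivan, Yara); (5, 2, Ken, Yara); (5, 3, Raj, Yara)

LEFT JOIN keeps every row from `agents a`; unmatched rows get NULL for `agents b`'s columns.
Matching on a.agent_id <> b.agent_id.
Matched pairs: 14; unmatched a rows kept: 0.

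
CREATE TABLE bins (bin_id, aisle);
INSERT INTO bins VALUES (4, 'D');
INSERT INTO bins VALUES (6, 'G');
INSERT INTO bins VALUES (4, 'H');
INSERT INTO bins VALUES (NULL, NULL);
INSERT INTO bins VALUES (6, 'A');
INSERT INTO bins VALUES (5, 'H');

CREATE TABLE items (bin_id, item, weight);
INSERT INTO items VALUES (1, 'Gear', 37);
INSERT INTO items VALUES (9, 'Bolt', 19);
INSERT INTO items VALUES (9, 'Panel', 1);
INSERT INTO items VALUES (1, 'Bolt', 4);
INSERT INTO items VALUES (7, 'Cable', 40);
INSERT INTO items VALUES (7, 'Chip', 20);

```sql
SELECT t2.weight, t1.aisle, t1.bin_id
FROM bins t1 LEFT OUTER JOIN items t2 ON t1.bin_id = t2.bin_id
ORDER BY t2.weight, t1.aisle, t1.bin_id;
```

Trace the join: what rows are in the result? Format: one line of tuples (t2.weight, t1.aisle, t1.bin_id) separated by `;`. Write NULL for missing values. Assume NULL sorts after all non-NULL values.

(NULL, A, 6); (NULL, D, 4); (NULL, G, 6); (NULL, H, 4); (NULL, H, 5); (NULL, NULL, NULL)

LEFT JOIN keeps every row from `bins`; unmatched rows get NULL for `items`'s columns.
Matching on t1.bin_id = t2.bin_id. A NULL in a compared column never satisfies the condition.
- t1 row (bin_id=4): no match → kept, t2 columns NULL.
- t1 row (bin_id=6): no match → kept, t2 columns NULL.
- t1 row (bin_id=4): no match → kept, t2 columns NULL.
- t1 row (bin_id=NULL): no match → kept, t2 columns NULL.
- t1 row (bin_id=6): no match → kept, t2 columns NULL.
- t1 row (bin_id=5): no match → kept, t2 columns NULL.
After projecting and ordering:
t2.weight | t1.aisle | t1.bin_id
NULL | A | 6
NULL | D | 4
NULL | G | 6
NULL | H | 4
NULL | H | 5
NULL | NULL | NULL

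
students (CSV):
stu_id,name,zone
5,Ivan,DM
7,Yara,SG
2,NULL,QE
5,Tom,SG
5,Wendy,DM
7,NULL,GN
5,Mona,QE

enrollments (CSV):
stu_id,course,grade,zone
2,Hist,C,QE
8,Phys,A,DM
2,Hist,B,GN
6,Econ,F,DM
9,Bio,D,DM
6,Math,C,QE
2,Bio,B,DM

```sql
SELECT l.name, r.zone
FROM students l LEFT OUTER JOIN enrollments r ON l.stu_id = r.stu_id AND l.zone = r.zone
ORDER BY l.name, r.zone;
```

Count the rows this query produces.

LEFT JOIN keeps every row from `students`; unmatched rows get NULL for `enrollments`'s columns.
Matching on l.stu_id = r.stu_id AND l.zone = r.zone.
Matched pairs: 1; unmatched l rows kept: 6.
Total: 1 matched + 6 padded = 7 rows.

7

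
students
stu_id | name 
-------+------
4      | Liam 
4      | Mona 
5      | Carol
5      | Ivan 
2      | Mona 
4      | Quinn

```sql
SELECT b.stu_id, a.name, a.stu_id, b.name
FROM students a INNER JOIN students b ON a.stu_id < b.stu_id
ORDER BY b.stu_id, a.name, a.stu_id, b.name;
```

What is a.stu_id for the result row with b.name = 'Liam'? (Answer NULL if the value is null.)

INNER JOIN keeps only pairs where the ON condition holds.
Matching on a.stu_id < b.stu_id.
Matched pairs: 11.

2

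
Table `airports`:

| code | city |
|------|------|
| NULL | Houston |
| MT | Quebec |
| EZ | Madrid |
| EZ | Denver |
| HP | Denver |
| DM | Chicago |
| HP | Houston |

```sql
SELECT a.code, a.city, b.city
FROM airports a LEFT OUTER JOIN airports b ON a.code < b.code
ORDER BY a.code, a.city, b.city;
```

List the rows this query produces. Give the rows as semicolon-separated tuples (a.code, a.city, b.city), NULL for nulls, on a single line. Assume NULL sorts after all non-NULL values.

(DM, Chicago, Denver); (DM, Chicago, Denver); (DM, Chicago, Houston); (DM, Chicago, Madrid); (DM, Chicago, Quebec); (EZ, Denver, Denver); (EZ, Denver, Houston); (EZ, Denver, Quebec); (EZ, Madrid, Denver); (EZ, Madrid, Houston); (EZ, Madrid, Quebec); (HP, Denver, Quebec); (HP, Houston, Quebec); (MT, Quebec, NULL); (NULL, Houston, NULL)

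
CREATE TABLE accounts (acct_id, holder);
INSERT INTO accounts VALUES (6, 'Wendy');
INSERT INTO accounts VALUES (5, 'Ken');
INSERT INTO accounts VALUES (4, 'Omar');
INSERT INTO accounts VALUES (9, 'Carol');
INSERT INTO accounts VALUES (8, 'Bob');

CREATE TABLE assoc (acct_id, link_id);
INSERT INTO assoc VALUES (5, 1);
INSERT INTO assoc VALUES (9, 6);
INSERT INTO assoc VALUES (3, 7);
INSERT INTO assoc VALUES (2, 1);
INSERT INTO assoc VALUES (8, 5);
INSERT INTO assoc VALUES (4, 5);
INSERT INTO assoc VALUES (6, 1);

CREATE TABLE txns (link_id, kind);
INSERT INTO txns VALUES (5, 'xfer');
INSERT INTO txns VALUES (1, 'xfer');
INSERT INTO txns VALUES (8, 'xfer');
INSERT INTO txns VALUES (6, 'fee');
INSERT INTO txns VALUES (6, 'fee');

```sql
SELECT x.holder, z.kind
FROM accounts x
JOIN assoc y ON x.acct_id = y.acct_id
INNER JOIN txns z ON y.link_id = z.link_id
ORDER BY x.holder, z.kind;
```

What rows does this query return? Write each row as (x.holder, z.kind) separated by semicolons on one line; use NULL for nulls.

(Bob, xfer); (Carol, fee); (Carol, fee); (Ken, xfer); (Omar, xfer); (Wendy, xfer)

Evaluate left to right. First `accounts x INNER JOIN assoc y` on acct_id: 5 row(s).
Then INNER JOIN `txns z` on link_id: keep only rows whose y.link_id appears in z.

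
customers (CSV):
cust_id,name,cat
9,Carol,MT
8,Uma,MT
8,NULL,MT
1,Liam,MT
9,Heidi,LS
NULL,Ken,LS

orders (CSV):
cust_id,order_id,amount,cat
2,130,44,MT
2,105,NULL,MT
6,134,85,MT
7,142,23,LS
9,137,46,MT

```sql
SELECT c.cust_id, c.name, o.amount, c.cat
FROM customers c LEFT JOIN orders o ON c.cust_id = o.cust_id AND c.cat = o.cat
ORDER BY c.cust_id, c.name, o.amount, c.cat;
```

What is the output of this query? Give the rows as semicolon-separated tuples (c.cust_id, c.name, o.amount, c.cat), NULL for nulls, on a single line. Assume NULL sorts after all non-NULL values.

LEFT JOIN keeps every row from `customers`; unmatched rows get NULL for `orders`'s columns.
Matching on c.cust_id = o.cust_id AND c.cat = o.cat. A NULL in a compared column never satisfies the condition.
- c (cust_id=9, cat=MT) pairs with 1 row(s) of o.
- c (cust_id=8, cat=MT) has no partner → padded with NULL.
- c (cust_id=8, cat=MT) has no partner → padded with NULL.
- c (cust_id=1, cat=MT) has no partner → padded with NULL.
- c (cust_id=9, cat=LS) has no partner → padded with NULL.
- c (cust_id=NULL, cat=LS) has no partner → padded with NULL.
After projecting and ordering:
c.cust_id | c.name | o.amount | c.cat
1 | Liam | NULL | MT
8 | Uma | NULL | MT
8 | NULL | NULL | MT
9 | Carol | 46 | MT
9 | Heidi | NULL | LS
NULL | Ken | NULL | LS

(1, Liam, NULL, MT); (8, Uma, NULL, MT); (8, NULL, NULL, MT); (9, Carol, 46, MT); (9, Heidi, NULL, LS); (NULL, Ken, NULL, LS)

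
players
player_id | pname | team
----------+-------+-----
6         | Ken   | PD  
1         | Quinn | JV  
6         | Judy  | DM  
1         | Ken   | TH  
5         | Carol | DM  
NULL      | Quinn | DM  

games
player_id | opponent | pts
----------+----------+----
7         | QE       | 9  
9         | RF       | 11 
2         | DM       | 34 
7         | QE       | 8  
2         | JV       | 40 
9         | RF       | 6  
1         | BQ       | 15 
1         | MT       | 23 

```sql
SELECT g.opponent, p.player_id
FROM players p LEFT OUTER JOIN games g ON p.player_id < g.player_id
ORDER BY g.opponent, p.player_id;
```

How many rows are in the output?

LEFT JOIN keeps every row from `players`; unmatched rows get NULL for `games`'s columns.
Matching on p.player_id < g.player_id. A NULL in a compared column never satisfies the condition.
- player_id=6: 4 matching g row(s), so 4 row(s) emitted.
- player_id=1: 6 matching g row(s), so 6 row(s) emitted.
- player_id=6: 4 matching g row(s), so 4 row(s) emitted.
- player_id=1: 6 matching g row(s), so 6 row(s) emitted.
- player_id=5: 4 matching g row(s), so 4 row(s) emitted.
- player_id=NULL: no g row matches, row kept with g columns NULL.
Total: 24 matched + 1 padded = 25 rows.

25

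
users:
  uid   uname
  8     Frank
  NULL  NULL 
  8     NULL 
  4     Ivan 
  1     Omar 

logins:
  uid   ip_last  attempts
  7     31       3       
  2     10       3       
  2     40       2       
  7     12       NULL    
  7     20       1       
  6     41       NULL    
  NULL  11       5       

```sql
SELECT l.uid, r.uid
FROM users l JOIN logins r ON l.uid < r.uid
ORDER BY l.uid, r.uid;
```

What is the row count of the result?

INNER JOIN keeps only pairs where the ON condition holds.
Matching on l.uid < r.uid. A NULL in a compared column never satisfies the condition.
Matched pairs: 10.
Total: 10 rows.

10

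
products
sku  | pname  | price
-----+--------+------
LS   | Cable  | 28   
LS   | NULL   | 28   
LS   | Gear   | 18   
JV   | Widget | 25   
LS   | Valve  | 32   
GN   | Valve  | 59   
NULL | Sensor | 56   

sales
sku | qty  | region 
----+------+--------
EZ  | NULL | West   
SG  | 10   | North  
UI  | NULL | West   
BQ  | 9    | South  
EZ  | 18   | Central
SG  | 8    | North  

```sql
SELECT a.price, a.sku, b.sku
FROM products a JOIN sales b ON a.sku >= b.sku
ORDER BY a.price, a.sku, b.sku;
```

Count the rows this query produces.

18

INNER JOIN keeps only pairs where the ON condition holds.
Matching on a.sku >= b.sku. A NULL in a compared column never satisfies the condition.
- a[0] sku=LS → 3 match(es) in b → 3 row(s).
- a[1] sku=LS → 3 match(es) in b → 3 row(s).
- a[2] sku=LS → 3 match(es) in b → 3 row(s).
- a[3] sku=JV → 3 match(es) in b → 3 row(s).
- a[4] sku=LS → 3 match(es) in b → 3 row(s).
- a[5] sku=GN → 3 match(es) in b → 3 row(s).
- a[6] sku=NULL → no match; dropped.
Total: 18 rows.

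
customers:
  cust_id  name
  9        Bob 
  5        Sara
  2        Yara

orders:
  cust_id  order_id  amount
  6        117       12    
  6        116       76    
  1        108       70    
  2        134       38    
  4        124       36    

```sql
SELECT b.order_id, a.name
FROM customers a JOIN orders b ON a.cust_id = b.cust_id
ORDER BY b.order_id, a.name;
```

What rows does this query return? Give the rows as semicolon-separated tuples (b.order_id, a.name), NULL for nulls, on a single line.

INNER JOIN keeps only pairs where the ON condition holds.
Matching on a.cust_id = b.cust_id.
- a row (cust_id=9): no match → dropped.
- a row (cust_id=5): no match → dropped.
- a row (cust_id=2): matches 1 b row(s) → 1 output row(s).
After projecting and ordering:
b.order_id | a.name
134 | Yara

(134, Yara)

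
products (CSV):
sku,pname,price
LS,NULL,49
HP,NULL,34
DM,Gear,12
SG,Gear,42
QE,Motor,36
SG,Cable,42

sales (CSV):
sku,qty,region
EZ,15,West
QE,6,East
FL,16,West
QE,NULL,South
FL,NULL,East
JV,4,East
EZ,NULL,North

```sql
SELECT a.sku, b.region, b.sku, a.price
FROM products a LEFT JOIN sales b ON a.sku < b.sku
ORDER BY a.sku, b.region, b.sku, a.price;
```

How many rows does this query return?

15

LEFT JOIN keeps every row from `products`; unmatched rows get NULL for `sales`'s columns.
Matching on a.sku < b.sku.
- a row (sku=LS): matches 2 b row(s) → 2 output row(s).
- a row (sku=HP): matches 3 b row(s) → 3 output row(s).
- a row (sku=DM): matches 7 b row(s) → 7 output row(s).
- a row (sku=SG): no match → kept, b columns NULL.
- a row (sku=QE): no match → kept, b columns NULL.
- a row (sku=SG): no match → kept, b columns NULL.
Total: 12 matched + 3 padded = 15 rows.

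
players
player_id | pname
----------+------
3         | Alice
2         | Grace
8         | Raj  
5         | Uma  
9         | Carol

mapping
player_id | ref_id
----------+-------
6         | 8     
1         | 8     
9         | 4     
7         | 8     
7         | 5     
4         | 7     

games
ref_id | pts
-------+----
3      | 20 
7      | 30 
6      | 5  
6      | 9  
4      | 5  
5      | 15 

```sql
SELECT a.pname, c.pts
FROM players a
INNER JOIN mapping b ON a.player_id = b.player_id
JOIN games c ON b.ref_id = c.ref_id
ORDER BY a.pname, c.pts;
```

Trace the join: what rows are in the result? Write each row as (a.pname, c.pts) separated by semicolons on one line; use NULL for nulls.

(Carol, 5)

Evaluate left to right. First `players a INNER JOIN mapping b` on player_id: 1 row(s).
Then INNER JOIN `games c` on ref_id: keep only rows whose b.ref_id appears in c.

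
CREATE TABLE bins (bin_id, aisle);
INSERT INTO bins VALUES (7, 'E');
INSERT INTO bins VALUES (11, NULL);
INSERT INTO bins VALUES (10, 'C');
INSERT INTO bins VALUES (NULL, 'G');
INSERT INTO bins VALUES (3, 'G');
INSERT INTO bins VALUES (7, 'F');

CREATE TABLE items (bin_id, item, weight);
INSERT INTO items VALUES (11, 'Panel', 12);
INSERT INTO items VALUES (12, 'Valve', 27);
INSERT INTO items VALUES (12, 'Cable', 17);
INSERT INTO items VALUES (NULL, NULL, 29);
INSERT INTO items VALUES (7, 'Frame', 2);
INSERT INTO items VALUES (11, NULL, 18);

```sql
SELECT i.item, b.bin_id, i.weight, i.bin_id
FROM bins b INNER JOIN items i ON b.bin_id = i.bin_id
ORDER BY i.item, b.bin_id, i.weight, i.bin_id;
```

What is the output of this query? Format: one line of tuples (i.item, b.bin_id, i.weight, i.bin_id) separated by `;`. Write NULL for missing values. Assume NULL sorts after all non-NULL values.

INNER JOIN keeps only pairs where the ON condition holds.
Matching on b.bin_id = i.bin_id. A NULL in a compared column never satisfies the condition.
Matched pairs: 4.

(Frame, 7, 2, 7); (Frame, 7, 2, 7); (Panel, 11, 12, 11); (NULL, 11, 18, 11)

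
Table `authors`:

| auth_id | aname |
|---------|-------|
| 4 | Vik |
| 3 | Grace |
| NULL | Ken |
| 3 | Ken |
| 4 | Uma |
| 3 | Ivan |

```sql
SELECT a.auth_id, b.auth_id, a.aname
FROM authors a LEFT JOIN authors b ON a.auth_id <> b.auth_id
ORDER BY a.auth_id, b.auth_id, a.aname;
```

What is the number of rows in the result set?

LEFT JOIN keeps every row from `authors a`; unmatched rows get NULL for `authors b`'s columns.
Matching on a.auth_id <> b.auth_id. A NULL in a compared column never satisfies the condition.
- a[0] auth_id=4 → 3 match(es) in b → 3 row(s).
- a[1] auth_id=3 → 2 match(es) in b → 2 row(s).
- a[2] auth_id=NULL → no match; kept with NULLs on the b side.
- a[3] auth_id=3 → 2 match(es) in b → 2 row(s).
- a[4] auth_id=4 → 3 match(es) in b → 3 row(s).
- a[5] auth_id=3 → 2 match(es) in b → 2 row(s).
Total: 12 matched + 1 padded = 13 rows.

13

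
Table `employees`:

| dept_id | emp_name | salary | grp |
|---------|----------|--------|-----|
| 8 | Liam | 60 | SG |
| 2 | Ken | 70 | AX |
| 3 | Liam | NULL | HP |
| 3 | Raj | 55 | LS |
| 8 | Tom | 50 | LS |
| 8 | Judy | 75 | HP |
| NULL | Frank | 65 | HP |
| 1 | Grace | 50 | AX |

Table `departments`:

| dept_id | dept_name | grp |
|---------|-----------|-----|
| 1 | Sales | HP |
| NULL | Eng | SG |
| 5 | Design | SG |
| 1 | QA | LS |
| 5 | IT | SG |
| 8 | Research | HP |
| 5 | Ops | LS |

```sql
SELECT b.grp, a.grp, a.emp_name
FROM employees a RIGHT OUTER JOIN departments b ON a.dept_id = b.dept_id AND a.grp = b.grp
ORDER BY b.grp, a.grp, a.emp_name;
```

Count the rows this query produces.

RIGHT JOIN keeps every row from `departments`; unmatched rows get NULL for `employees`'s columns.
Matching on a.dept_id = b.dept_id AND a.grp = b.grp. A NULL in a compared column never satisfies the condition.
Matched pairs: 1; unmatched b rows kept: 6.
Total: 1 matched + 6 padded = 7 rows.

7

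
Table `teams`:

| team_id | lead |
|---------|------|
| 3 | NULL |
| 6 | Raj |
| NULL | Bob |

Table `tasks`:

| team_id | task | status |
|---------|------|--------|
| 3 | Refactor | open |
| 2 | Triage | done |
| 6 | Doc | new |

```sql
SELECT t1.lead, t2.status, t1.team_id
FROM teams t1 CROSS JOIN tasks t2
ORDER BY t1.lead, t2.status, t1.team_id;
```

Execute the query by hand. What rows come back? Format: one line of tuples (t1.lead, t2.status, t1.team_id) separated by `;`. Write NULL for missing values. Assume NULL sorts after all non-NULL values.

CROSS JOIN pairs every row of `teams` with every row of `tasks`: 3 × 3 = 9 rows.

(Bob, done, NULL); (Bob, new, NULL); (Bob, open, NULL); (Raj, done, 6); (Raj, new, 6); (Raj, open, 6); (NULL, done, 3); (NULL, new, 3); (NULL, open, 3)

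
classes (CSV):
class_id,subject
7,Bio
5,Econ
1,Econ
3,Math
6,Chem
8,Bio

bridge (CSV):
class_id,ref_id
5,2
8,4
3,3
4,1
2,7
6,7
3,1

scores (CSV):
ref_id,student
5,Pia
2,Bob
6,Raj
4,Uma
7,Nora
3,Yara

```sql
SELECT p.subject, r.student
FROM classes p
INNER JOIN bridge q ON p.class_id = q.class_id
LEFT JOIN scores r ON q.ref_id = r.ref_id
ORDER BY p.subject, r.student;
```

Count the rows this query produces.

Joins associate left-to-right: classes INNER JOIN bridge on class_id gives 5 intermediate row(s).
Then LEFT JOIN `scores r` on ref_id: each of those 5 rows is kept; rows whose q.ref_id has no match in r get NULL for r's columns.
Result: 5 row(s).

5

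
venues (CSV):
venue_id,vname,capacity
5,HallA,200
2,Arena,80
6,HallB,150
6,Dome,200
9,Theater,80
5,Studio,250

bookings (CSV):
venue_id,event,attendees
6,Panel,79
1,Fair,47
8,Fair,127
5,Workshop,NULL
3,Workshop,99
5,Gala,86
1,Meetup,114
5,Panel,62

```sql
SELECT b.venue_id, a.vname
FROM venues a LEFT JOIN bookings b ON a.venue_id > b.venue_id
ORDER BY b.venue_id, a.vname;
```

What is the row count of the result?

28

LEFT JOIN keeps every row from `venues`; unmatched rows get NULL for `bookings`'s columns.
Matching on a.venue_id > b.venue_id.
Matched pairs: 28; unmatched a rows kept: 0.
Total: 28 rows.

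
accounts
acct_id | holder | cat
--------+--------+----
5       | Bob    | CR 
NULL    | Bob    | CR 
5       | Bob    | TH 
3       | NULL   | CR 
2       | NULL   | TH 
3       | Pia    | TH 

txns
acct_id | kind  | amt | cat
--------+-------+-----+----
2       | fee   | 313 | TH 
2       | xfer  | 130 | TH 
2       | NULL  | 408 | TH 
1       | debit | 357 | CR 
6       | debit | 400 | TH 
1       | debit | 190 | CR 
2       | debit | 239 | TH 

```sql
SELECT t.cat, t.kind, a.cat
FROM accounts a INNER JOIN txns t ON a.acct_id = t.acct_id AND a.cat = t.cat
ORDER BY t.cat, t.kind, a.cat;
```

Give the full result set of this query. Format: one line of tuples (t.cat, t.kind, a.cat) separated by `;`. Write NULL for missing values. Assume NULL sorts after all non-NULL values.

INNER JOIN keeps only pairs where the ON condition holds.
Matching on a.acct_id = t.acct_id AND a.cat = t.cat. A NULL in a compared column never satisfies the condition.
- a[0] acct_id=5, cat=CR → no match; dropped.
- a[1] acct_id=NULL, cat=CR → no match; dropped.
- a[2] acct_id=5, cat=TH → no match; dropped.
- a[3] acct_id=3, cat=CR → no match; dropped.
- a[4] acct_id=2, cat=TH → 4 match(es) in t → 4 row(s).
- a[5] acct_id=3, cat=TH → no match; dropped.
After projecting and ordering:
t.cat | t.kind | a.cat
TH | debit | TH
TH | fee | TH
TH | xfer | TH
TH | NULL | TH

(TH, debit, TH); (TH, fee, TH); (TH, xfer, TH); (TH, NULL, TH)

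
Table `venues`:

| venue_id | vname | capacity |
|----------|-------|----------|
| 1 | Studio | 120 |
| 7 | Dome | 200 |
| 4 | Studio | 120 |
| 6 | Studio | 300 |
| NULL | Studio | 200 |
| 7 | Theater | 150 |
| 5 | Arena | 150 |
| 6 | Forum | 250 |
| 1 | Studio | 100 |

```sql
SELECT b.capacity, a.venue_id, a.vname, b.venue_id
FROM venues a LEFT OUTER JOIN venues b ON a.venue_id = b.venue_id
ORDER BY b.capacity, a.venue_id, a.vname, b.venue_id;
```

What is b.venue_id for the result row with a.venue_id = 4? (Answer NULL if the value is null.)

4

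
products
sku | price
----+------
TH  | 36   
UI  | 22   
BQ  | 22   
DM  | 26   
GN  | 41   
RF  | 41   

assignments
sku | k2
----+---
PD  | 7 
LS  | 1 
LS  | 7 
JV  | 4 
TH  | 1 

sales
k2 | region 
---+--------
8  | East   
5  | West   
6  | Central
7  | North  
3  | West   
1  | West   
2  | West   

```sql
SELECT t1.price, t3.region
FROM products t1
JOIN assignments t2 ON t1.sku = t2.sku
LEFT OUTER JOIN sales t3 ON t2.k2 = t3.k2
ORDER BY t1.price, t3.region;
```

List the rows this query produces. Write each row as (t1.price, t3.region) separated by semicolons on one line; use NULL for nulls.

Joins associate left-to-right: products INNER JOIN assignments on sku gives 1 intermediate row(s).
Then LEFT JOIN `sales t3` on k2: each of those 1 rows is kept; rows whose t2.k2 has no match in t3 get NULL for t3's columns.

(36, West)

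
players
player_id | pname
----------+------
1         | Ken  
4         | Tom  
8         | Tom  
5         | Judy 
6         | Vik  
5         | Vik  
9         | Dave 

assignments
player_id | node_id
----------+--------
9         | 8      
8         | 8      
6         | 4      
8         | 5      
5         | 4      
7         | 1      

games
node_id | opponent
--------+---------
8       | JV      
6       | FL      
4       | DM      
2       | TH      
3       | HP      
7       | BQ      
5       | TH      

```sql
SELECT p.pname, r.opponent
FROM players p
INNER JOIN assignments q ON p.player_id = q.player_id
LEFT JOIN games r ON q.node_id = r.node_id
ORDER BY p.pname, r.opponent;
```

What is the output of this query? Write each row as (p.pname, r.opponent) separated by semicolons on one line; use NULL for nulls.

Step 1 — p INNER JOIN q on player_id → 6 row(s).
Then LEFT JOIN `games r` on node_id: each of those 6 rows is kept; rows whose q.node_id has no match in r get NULL for r's columns.

(Dave, JV); (Judy, DM); (Tom, JV); (Tom, TH); (Vik, DM); (Vik, DM)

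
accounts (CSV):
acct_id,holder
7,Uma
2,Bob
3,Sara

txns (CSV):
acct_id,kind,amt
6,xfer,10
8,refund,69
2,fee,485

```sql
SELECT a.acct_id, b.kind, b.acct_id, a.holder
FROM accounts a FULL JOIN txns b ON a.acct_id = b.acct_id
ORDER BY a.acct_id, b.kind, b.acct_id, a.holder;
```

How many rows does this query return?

5

FULL OUTER JOIN keeps every row from both sides; unmatched rows get NULL for the other side's columns.
Matching on a.acct_id = b.acct_id.
Matched pairs: 1; unmatched a rows kept: 2; unmatched b rows kept: 2.
Total: 1 matched + 4 padded = 5 rows.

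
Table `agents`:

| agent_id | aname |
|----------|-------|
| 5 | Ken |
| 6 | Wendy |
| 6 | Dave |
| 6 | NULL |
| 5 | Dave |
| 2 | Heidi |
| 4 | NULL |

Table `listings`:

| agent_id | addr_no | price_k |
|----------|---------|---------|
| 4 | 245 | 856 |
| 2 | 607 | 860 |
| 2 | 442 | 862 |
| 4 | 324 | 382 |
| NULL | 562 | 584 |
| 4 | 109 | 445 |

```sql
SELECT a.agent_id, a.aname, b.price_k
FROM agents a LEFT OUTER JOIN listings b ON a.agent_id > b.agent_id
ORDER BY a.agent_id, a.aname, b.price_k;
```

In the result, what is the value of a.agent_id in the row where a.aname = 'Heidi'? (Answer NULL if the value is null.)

2

LEFT JOIN keeps every row from `agents`; unmatched rows get NULL for `listings`'s columns.
Matching on a.agent_id > b.agent_id. A NULL in a compared column never satisfies the condition.
Matched pairs: 27; unmatched a rows kept: 1.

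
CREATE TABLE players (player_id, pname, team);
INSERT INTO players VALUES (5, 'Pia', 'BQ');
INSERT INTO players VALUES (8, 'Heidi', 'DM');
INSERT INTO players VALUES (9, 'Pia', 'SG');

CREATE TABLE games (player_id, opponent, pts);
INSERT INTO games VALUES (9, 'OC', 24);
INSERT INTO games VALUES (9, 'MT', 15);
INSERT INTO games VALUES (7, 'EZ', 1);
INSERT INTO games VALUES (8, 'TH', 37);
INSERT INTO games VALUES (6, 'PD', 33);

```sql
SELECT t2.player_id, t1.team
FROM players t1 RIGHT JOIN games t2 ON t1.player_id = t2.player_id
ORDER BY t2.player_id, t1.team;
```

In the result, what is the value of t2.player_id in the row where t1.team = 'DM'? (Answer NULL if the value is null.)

8

RIGHT JOIN keeps every row from `games`; unmatched rows get NULL for `players`'s columns.
Matching on t1.player_id = t2.player_id.
- player_id=5: no matching t2 row.
- player_id=8: 1 matching t2 row(s), so 1 row(s) emitted.
- player_id=9: 2 matching t2 row(s), so 2 row(s) emitted.
- plus 2 unmatched t2 row(s), each kept with NULL t1 columns.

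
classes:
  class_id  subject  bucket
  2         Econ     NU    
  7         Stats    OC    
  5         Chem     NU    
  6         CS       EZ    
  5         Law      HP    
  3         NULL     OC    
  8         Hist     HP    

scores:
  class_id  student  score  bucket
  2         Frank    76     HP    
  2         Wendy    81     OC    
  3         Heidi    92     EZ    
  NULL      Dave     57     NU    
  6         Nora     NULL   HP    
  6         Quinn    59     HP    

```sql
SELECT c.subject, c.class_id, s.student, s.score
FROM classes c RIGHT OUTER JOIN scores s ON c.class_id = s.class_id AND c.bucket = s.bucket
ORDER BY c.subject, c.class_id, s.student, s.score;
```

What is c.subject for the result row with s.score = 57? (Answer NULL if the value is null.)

NULL

RIGHT JOIN keeps every row from `scores`; unmatched rows get NULL for `classes`'s columns.
Matching on c.class_id = s.class_id AND c.bucket = s.bucket. A NULL in a compared column never satisfies the condition.
- class_id=2, bucket=NU: no matching s row.
- class_id=7, bucket=OC: no matching s row.
- class_id=5, bucket=NU: no matching s row.
- class_id=6, bucket=EZ: no matching s row.
- class_id=5, bucket=HP: no matching s row.
- class_id=3, bucket=OC: no matching s row.
- class_id=8, bucket=HP: no matching s row.
- plus 6 unmatched s row(s), each kept with NULL c columns.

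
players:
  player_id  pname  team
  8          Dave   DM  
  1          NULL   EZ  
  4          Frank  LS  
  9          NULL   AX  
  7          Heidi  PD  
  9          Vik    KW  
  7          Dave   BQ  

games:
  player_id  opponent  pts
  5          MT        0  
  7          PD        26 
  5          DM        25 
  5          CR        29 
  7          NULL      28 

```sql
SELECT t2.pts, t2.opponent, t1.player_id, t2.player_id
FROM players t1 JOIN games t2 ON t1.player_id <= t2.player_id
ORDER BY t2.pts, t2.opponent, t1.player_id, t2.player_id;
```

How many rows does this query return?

INNER JOIN keeps only pairs where the ON condition holds.
Matching on t1.player_id <= t2.player_id.
- t1 (player_id=8) has no partner → excluded.
- t1 (player_id=1) pairs with 5 row(s) of t2.
- t1 (player_id=4) pairs with 5 row(s) of t2.
- t1 (player_id=9) has no partner → excluded.
- t1 (player_id=7) pairs with 2 row(s) of t2.
- t1 (player_id=9) has no partner → excluded.
- t1 (player_id=7) pairs with 2 row(s) of t2.
Total: 14 rows.

14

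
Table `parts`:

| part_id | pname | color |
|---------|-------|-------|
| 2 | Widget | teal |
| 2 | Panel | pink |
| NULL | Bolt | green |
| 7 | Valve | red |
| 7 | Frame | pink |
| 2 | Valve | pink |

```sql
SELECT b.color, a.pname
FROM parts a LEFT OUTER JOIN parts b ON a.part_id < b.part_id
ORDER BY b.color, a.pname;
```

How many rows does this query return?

LEFT JOIN keeps every row from `parts a`; unmatched rows get NULL for `parts b`'s columns.
Matching on a.part_id < b.part_id. A NULL in a compared column never satisfies the condition.
- a row (part_id=2): matches 2 b row(s) → 2 output row(s).
- a row (part_id=2): matches 2 b row(s) → 2 output row(s).
- a row (part_id=NULL): no match → kept, b columns NULL.
- a row (part_id=7): no match → kept, b columns NULL.
- a row (part_id=7): no match → kept, b columns NULL.
- a row (part_id=2): matches 2 b row(s) → 2 output row(s).
Total: 6 matched + 3 padded = 9 rows.

9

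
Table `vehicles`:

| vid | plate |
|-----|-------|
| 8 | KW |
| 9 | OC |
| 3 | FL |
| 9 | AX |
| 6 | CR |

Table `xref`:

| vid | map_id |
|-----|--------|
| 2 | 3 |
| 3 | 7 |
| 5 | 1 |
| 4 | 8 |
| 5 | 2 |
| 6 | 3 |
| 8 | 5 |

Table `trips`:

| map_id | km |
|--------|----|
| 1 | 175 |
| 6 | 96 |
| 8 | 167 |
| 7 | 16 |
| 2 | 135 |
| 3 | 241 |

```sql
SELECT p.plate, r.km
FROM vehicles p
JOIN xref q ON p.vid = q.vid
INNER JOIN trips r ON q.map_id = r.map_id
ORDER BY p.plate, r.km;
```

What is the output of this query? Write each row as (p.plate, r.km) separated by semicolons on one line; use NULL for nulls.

(CR, 241); (FL, 16)

Step 1 — p INNER JOIN q on vid → 3 row(s).
Then INNER JOIN `trips r` on map_id: keep only rows whose q.map_id appears in r.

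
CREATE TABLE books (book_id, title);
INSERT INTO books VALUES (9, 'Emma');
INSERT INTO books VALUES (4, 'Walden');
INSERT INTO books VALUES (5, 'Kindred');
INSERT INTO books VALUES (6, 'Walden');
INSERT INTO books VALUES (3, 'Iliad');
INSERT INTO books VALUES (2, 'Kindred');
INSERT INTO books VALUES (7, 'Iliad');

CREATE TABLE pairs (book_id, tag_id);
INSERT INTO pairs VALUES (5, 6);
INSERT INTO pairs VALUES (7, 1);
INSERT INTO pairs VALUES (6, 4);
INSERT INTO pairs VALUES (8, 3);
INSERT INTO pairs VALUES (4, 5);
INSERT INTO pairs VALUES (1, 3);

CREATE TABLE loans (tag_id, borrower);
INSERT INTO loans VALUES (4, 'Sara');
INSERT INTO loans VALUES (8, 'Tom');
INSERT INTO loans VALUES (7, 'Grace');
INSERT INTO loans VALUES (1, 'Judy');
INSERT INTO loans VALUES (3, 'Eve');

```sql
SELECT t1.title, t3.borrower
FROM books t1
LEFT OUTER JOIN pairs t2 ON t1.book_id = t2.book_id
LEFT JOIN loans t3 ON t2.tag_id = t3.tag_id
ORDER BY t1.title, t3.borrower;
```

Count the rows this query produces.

Evaluate left to right. First `books t1 LEFT JOIN pairs t2` on book_id: 7 row(s).
Then LEFT JOIN `loans t3` on tag_id: each of those 7 rows is kept; rows whose t2.tag_id has no match in t3 get NULL for t3's columns.
Result: 7 row(s).

7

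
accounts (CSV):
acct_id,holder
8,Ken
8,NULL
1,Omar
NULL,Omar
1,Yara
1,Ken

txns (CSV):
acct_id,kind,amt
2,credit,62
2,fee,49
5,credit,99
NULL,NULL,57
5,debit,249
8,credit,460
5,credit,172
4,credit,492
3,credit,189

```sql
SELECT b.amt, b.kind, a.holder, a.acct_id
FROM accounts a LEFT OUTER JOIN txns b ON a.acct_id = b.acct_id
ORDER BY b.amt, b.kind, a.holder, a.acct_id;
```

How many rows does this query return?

LEFT JOIN keeps every row from `accounts`; unmatched rows get NULL for `txns`'s columns.
Matching on a.acct_id = b.acct_id. A NULL in a compared column never satisfies the condition.
Matched pairs: 2; unmatched a rows kept: 4.
Total: 2 matched + 4 padded = 6 rows.

6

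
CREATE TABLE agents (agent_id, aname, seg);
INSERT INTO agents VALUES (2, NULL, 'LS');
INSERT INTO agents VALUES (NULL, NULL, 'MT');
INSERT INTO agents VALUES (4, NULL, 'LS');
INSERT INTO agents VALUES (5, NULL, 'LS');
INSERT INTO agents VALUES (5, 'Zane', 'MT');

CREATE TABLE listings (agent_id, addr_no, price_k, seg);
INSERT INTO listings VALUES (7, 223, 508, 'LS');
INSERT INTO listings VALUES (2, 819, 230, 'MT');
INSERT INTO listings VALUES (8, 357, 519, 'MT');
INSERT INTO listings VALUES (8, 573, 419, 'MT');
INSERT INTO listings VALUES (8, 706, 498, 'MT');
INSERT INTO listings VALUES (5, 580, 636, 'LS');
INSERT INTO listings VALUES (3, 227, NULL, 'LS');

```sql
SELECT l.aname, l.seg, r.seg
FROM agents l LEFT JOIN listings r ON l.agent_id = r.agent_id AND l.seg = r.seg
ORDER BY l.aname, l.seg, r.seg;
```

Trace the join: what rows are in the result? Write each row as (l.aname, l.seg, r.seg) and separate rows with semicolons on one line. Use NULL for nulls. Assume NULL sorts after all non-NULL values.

(Zane, MT, NULL); (NULL, LS, LS); (NULL, LS, NULL); (NULL, LS, NULL); (NULL, MT, NULL)

LEFT JOIN keeps every row from `agents`; unmatched rows get NULL for `listings`'s columns.
Matching on l.agent_id = r.agent_id AND l.seg = r.seg. A NULL in a compared column never satisfies the condition.
Matched pairs: 1; unmatched l rows kept: 4.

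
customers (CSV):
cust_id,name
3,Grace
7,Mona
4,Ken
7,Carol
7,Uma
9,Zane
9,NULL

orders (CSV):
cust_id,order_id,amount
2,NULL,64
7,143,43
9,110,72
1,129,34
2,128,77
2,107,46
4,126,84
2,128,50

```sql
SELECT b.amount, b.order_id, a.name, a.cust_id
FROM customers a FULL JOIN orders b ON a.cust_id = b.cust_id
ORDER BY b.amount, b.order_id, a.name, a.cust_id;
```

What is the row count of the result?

FULL OUTER JOIN keeps every row from both sides; unmatched rows get NULL for the other side's columns.
Matching on a.cust_id = b.cust_id.
- a[0] cust_id=3 → no match; kept with NULLs on the b side.
- a[1] cust_id=7 → 1 match(es) in b → 1 row(s).
- a[2] cust_id=4 → 1 match(es) in b → 1 row(s).
- a[3] cust_id=7 → 1 match(es) in b → 1 row(s).
- a[4] cust_id=7 → 1 match(es) in b → 1 row(s).
- a[5] cust_id=9 → 1 match(es) in b → 1 row(s).
- a[6] cust_id=9 → 1 match(es) in b → 1 row(s).
- plus 5 unmatched b row(s), each kept with NULL a columns.
Total: 6 matched + 6 padded = 12 rows.

12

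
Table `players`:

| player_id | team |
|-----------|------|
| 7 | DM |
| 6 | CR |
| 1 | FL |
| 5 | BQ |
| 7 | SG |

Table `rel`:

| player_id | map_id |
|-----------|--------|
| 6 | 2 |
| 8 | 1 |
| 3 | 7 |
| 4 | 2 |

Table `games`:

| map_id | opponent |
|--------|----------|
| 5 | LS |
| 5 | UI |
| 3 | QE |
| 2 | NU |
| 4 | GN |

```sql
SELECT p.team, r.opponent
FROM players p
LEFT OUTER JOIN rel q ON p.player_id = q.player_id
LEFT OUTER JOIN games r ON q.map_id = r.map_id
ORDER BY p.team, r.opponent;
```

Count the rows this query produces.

Step 1 — p LEFT JOIN q on player_id → 5 row(s).
Then LEFT JOIN `games r` on map_id: each of those 5 rows is kept; rows whose q.map_id has no match in r get NULL for r's columns.
Result: 5 row(s).

5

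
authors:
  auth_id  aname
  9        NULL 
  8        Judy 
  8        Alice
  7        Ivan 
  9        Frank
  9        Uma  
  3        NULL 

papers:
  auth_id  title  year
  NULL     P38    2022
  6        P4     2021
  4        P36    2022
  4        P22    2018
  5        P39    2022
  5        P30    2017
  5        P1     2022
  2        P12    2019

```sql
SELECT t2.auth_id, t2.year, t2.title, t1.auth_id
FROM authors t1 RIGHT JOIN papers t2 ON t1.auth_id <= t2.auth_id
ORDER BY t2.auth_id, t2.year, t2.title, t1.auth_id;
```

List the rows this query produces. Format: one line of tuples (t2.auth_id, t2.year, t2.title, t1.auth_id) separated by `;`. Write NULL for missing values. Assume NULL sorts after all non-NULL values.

(2, 2019, P12, NULL); (4, 2018, P22, 3); (4, 2022, P36, 3); (5, 2017, P30, 3); (5, 2022, P1, 3); (5, 2022, P39, 3); (6, 2021, P4, 3); (NULL, 2022, P38, NULL)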